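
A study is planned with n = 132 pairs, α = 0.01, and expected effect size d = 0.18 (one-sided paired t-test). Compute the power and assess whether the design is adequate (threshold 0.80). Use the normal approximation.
Power ≈ 0.40; the study is underpowered (power < 0.80)

Power calculation (paired t-test, normal approximation):
z_β = d · √n - z_α
z_β = 0.18 · √132 - 2.326
z_β = 0.18 · 11.489 - 2.326
z_β = -0.258

Power = Φ(z_β) = Φ(-0.258) ≈ 0.398

Effect size d = 0.18 is very small by Cohen's convention (0.2/0.5/0.8).

Threshold: power ≥ 0.80 is conventionally adequate.
Power ≈ 0.40 → the study is underpowered (power < 0.80).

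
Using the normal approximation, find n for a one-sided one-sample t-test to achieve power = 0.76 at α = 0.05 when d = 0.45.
n = 28

Sample size formula (one-sample t-test, normal approximation):
n = ((z_α + z_β) / d)²

z_α = 1.645 (for α = 0.05, one-sided)
z_β = 0.706 (for power = 0.76)
d = 0.45

n = ((1.645 + 0.706) / 0.45)²
n = (5.224)²
n ≈ 27.29
Round up to the next whole number: n = 28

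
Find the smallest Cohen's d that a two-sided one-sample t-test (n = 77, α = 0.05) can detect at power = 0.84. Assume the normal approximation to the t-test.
d ≈ 0.34

Minimum detectable effect (one-sample t-test, normal approximation):
d = (z_{α/2} + z_β) / √n
d = (1.960 + 0.994) / √77
d = 2.954 / 8.775
d ≈ 0.34

By Cohen's convention (0.2 small / 0.5 medium / 0.8 large): small effect.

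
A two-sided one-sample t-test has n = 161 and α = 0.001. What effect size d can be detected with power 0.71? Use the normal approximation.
d ≈ 0.30

Minimum detectable effect (one-sample t-test, normal approximation):
d = (z_{α/2} + z_β) / √n
d = (3.291 + 0.553) / √161
d = 3.844 / 12.689
d ≈ 0.30

By Cohen's convention (0.2 small / 0.5 medium / 0.8 large): small effect.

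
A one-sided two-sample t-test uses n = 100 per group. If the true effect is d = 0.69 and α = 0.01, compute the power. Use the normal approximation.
Power ≈ 0.99

Power calculation (two-sample t-test, normal approximation):
z_β = d · √(n/2) - z_α
z_β = 0.69 · √(100/2) - 2.326
z_β = 0.69 · 7.071 - 2.326
z_β = 2.553

Power = Φ(z_β) = Φ(2.553) ≈ 0.995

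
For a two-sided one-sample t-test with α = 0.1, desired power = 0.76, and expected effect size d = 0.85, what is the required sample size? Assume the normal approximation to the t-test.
n = 8

Sample size formula (one-sample t-test, normal approximation):
n = ((z_{α/2} + z_β) / d)²

z_{α/2} = 1.645 (for α = 0.1, two-sided)
z_β = 0.706 (for power = 0.76)
d = 0.85

n = ((1.645 + 0.706) / 0.85)²
n = (2.766)²
n ≈ 7.65
Round up to the next whole number: n = 8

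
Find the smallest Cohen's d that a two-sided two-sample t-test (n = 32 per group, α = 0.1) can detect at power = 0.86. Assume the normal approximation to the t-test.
d ≈ 0.68

Minimum detectable effect (two-sample t-test, normal approximation):
d = (z_{α/2} + z_β) / √(n/2)
d = (1.645 + 1.080) / √(32/2)
d = 2.725 / 4.000
d ≈ 0.68

By Cohen's convention (0.2 small / 0.5 medium / 0.8 large): medium effect.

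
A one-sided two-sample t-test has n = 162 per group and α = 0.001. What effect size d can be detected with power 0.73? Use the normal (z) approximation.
d ≈ 0.41

Minimum detectable effect (two-sample t-test, normal approximation):
d = (z_α + z_β) / √(n/2)
d = (3.090 + 0.613) / √(162/2)
d = 3.703 / 9.000
d ≈ 0.41

By Cohen's convention (0.2 small / 0.5 medium / 0.8 large): small effect.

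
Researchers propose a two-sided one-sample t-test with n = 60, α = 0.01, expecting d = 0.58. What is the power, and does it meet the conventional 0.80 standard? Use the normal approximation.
Power ≈ 0.97; the study is adequately powered (power ≥ 0.80)

Power calculation (one-sample t-test, normal approximation):
z_β = d · √n - z_{α/2}
z_β = 0.58 · √60 - 2.576
z_β = 0.58 · 7.746 - 2.576
z_β = 1.917

Power = Φ(z_β) = Φ(1.917) ≈ 0.972

Effect size d = 0.58 is medium by Cohen's convention (0.2/0.5/0.8).

Threshold: power ≥ 0.80 is conventionally adequate.
Power ≈ 0.97 → the study is adequately powered (power ≥ 0.80).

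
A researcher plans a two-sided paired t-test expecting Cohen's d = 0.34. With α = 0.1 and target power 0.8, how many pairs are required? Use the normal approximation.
n = 54 pairs

Sample size formula (paired t-test, normal approximation):
n = ((z_{α/2} + z_β) / d)²

z_{α/2} = 1.645 (for α = 0.1, two-sided)
z_β = 0.842 (for power = 0.8)
d = 0.34

n = ((1.645 + 0.842) / 0.34)²
n = (7.315)²
n ≈ 53.51
Round up to the next whole number: n = 54 pairs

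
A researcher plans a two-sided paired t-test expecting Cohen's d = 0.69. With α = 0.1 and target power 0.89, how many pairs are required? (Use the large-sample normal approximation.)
n = 18 pairs

Sample size formula (paired t-test, normal approximation):
n = ((z_{α/2} + z_β) / d)²

z_{α/2} = 1.645 (for α = 0.1, two-sided)
z_β = 1.227 (for power = 0.89)
d = 0.69

n = ((1.645 + 1.227) / 0.69)²
n = (4.162)²
n ≈ 17.32
Round up to the next whole number: n = 18 pairs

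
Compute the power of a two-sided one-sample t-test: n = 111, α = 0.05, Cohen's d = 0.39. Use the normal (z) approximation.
Power ≈ 0.98

Power calculation (one-sample t-test, normal approximation):
z_β = d · √n - z_{α/2}
z_β = 0.39 · √111 - 1.960
z_β = 0.39 · 10.536 - 1.960
z_β = 2.149

Power = Φ(z_β) = Φ(2.149) ≈ 0.984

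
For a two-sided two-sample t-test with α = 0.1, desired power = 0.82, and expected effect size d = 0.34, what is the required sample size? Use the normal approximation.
n = 114 per group

Sample size formula (two-sample t-test, normal approximation):
n = 2 · ((z_{α/2} + z_β) / d)²

z_{α/2} = 1.645 (for α = 0.1, two-sided)
z_β = 0.915 (for power = 0.82)
d = 0.34

n = 2 · ((1.645 + 0.915) / 0.34)²
n = 2 · (7.529)²
n ≈ 113.37
Round up to the next whole number: n = 114 per group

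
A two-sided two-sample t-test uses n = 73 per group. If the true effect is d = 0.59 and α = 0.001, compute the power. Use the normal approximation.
Power ≈ 0.61

Power calculation (two-sample t-test, normal approximation):
z_β = d · √(n/2) - z_{α/2}
z_β = 0.59 · √(73/2) - 3.291
z_β = 0.59 · 6.042 - 3.291
z_β = 0.274

Power = Φ(z_β) = Φ(0.274) ≈ 0.608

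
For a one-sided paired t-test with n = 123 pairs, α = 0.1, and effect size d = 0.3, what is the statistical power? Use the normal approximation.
Power ≈ 0.98

Power calculation (paired t-test, normal approximation):
z_β = d · √n - z_α
z_β = 0.3 · √123 - 1.282
z_β = 0.3 · 11.091 - 1.282
z_β = 2.046

Power = Φ(z_β) = Φ(2.046) ≈ 0.980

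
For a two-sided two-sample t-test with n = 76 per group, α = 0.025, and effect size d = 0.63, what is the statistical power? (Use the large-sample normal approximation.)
Power ≈ 0.95

Power calculation (two-sample t-test, normal approximation):
z_β = d · √(n/2) - z_{α/2}
z_β = 0.63 · √(76/2) - 2.241
z_β = 0.63 · 6.164 - 2.241
z_β = 1.642

Power = Φ(z_β) = Φ(1.642) ≈ 0.950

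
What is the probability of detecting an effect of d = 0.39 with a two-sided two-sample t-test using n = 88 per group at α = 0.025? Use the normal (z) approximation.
Power ≈ 0.64

Power calculation (two-sample t-test, normal approximation):
z_β = d · √(n/2) - z_{α/2}
z_β = 0.39 · √(88/2) - 2.241
z_β = 0.39 · 6.633 - 2.241
z_β = 0.346

Power = Φ(z_β) = Φ(0.346) ≈ 0.635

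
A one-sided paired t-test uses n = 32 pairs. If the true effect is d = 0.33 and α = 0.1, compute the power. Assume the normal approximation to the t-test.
Power ≈ 0.72

Power calculation (paired t-test, normal approximation):
z_β = d · √n - z_α
z_β = 0.33 · √32 - 1.282
z_β = 0.33 · 5.657 - 1.282
z_β = 0.585

Power = Φ(z_β) = Φ(0.585) ≈ 0.721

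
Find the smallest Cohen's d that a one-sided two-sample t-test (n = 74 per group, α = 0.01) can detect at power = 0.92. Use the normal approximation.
d ≈ 0.61

Minimum detectable effect (two-sample t-test, normal approximation):
d = (z_α + z_β) / √(n/2)
d = (2.326 + 1.405) / √(74/2)
d = 3.731 / 6.083
d ≈ 0.61

By Cohen's convention (0.2 small / 0.5 medium / 0.8 large): medium effect.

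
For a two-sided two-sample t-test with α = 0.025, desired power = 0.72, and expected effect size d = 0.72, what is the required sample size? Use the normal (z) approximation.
n = 31 per group

Sample size formula (two-sample t-test, normal approximation):
n = 2 · ((z_{α/2} + z_β) / d)²

z_{α/2} = 2.241 (for α = 0.025, two-sided)
z_β = 0.583 (for power = 0.72)
d = 0.72

n = 2 · ((2.241 + 0.583) / 0.72)²
n = 2 · (3.922)²
n ≈ 30.76
Round up to the next whole number: n = 31 per group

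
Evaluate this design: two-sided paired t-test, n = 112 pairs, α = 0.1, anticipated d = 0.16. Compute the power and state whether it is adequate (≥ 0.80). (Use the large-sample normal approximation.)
Power ≈ 0.52; the study is underpowered (power < 0.80)

Power calculation (paired t-test, normal approximation):
z_β = d · √n - z_{α/2}
z_β = 0.16 · √112 - 1.645
z_β = 0.16 · 10.583 - 1.645
z_β = 0.048

Power = Φ(z_β) = Φ(0.048) ≈ 0.519

Effect size d = 0.16 is very small by Cohen's convention (0.2/0.5/0.8).

Threshold: power ≥ 0.80 is conventionally adequate.
Power ≈ 0.52 → the study is underpowered (power < 0.80).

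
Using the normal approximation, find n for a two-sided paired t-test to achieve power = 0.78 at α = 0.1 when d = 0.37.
n = 43 pairs

Sample size formula (paired t-test, normal approximation):
n = ((z_{α/2} + z_β) / d)²

z_{α/2} = 1.645 (for α = 0.1, two-sided)
z_β = 0.772 (for power = 0.78)
d = 0.37

n = ((1.645 + 0.772) / 0.37)²
n = (6.532)²
n ≈ 42.67
Round up to the next whole number: n = 43 pairs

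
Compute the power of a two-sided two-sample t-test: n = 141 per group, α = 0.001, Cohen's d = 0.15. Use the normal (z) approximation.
Power ≈ 0.02

Power calculation (two-sample t-test, normal approximation):
z_β = d · √(n/2) - z_{α/2}
z_β = 0.15 · √(141/2) - 3.291
z_β = 0.15 · 8.396 - 3.291
z_β = -2.031

Power = Φ(z_β) = Φ(-2.031) ≈ 0.021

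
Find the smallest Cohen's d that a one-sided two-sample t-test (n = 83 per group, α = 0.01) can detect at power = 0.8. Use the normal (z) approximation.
d ≈ 0.49

Minimum detectable effect (two-sample t-test, normal approximation):
d = (z_α + z_β) / √(n/2)
d = (2.326 + 0.842) / √(83/2)
d = 3.168 / 6.442
d ≈ 0.49

By Cohen's convention (0.2 small / 0.5 medium / 0.8 large): small effect.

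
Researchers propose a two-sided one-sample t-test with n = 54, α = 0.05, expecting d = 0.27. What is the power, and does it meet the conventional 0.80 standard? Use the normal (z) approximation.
Power ≈ 0.51; the study is underpowered (power < 0.80)

Power calculation (one-sample t-test, normal approximation):
z_β = d · √n - z_{α/2}
z_β = 0.27 · √54 - 1.960
z_β = 0.27 · 7.348 - 1.960
z_β = 0.024

Power = Φ(z_β) = Φ(0.024) ≈ 0.510

Effect size d = 0.27 is small by Cohen's convention (0.2/0.5/0.8).

Threshold: power ≥ 0.80 is conventionally adequate.
Power ≈ 0.51 → the study is underpowered (power < 0.80).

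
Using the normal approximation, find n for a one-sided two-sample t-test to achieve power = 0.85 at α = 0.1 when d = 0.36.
n = 83 per group

Sample size formula (two-sample t-test, normal approximation):
n = 2 · ((z_α + z_β) / d)²

z_α = 1.282 (for α = 0.1, one-sided)
z_β = 1.036 (for power = 0.85)
d = 0.36

n = 2 · ((1.282 + 1.036) / 0.36)²
n = 2 · (6.439)²
n ≈ 82.92
Round up to the next whole number: n = 83 per group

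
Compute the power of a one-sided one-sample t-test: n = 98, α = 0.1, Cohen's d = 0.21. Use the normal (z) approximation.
Power ≈ 0.79

Power calculation (one-sample t-test, normal approximation):
z_β = d · √n - z_α
z_β = 0.21 · √98 - 1.282
z_β = 0.21 · 9.899 - 1.282
z_β = 0.797

Power = Φ(z_β) = Φ(0.797) ≈ 0.787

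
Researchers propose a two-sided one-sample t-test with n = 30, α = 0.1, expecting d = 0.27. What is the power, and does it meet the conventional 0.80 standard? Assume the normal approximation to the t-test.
Power ≈ 0.43; the study is underpowered (power < 0.80)

Power calculation (one-sample t-test, normal approximation):
z_β = d · √n - z_{α/2}
z_β = 0.27 · √30 - 1.645
z_β = 0.27 · 5.477 - 1.645
z_β = -0.166

Power = Φ(z_β) = Φ(-0.166) ≈ 0.434

Effect size d = 0.27 is small by Cohen's convention (0.2/0.5/0.8).

Threshold: power ≥ 0.80 is conventionally adequate.
Power ≈ 0.43 → the study is underpowered (power < 0.80).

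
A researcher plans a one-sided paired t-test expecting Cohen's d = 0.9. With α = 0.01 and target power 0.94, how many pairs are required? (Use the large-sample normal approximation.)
n = 19 pairs

Sample size formula (paired t-test, normal approximation):
n = ((z_α + z_β) / d)²

z_α = 2.326 (for α = 0.01, one-sided)
z_β = 1.555 (for power = 0.94)
d = 0.9

n = ((2.326 + 1.555) / 0.9)²
n = (4.312)²
n ≈ 18.59
Round up to the next whole number: n = 19 pairs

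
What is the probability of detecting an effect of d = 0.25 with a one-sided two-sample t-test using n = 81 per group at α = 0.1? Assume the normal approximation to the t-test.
Power ≈ 0.62

Power calculation (two-sample t-test, normal approximation):
z_β = d · √(n/2) - z_α
z_β = 0.25 · √(81/2) - 1.282
z_β = 0.25 · 6.364 - 1.282
z_β = 0.309

Power = Φ(z_β) = Φ(0.309) ≈ 0.622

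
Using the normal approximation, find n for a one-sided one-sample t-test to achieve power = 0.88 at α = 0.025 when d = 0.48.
n = 43

Sample size formula (one-sample t-test, normal approximation):
n = ((z_α + z_β) / d)²

z_α = 1.960 (for α = 0.025, one-sided)
z_β = 1.175 (for power = 0.88)
d = 0.48

n = ((1.960 + 1.175) / 0.48)²
n = (6.531)²
n ≈ 42.65
Round up to the next whole number: n = 43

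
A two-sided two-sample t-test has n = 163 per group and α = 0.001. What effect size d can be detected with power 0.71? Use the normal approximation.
d ≈ 0.43

Minimum detectable effect (two-sample t-test, normal approximation):
d = (z_{α/2} + z_β) / √(n/2)
d = (3.291 + 0.553) / √(163/2)
d = 3.844 / 9.028
d ≈ 0.43

By Cohen's convention (0.2 small / 0.5 medium / 0.8 large): small effect.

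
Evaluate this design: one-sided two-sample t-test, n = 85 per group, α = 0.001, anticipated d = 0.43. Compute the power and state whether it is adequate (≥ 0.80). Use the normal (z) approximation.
Power ≈ 0.39; the study is underpowered (power < 0.80)

Power calculation (two-sample t-test, normal approximation):
z_β = d · √(n/2) - z_α
z_β = 0.43 · √(85/2) - 3.090
z_β = 0.43 · 6.519 - 3.090
z_β = -0.287

Power = Φ(z_β) = Φ(-0.287) ≈ 0.387

Effect size d = 0.43 is small by Cohen's convention (0.2/0.5/0.8).

Threshold: power ≥ 0.80 is conventionally adequate.
Power ≈ 0.39 → the study is underpowered (power < 0.80).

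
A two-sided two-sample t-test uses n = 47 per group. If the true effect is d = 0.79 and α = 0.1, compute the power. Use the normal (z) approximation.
Power ≈ 0.99

Power calculation (two-sample t-test, normal approximation):
z_β = d · √(n/2) - z_{α/2}
z_β = 0.79 · √(47/2) - 1.645
z_β = 0.79 · 4.848 - 1.645
z_β = 2.185

Power = Φ(z_β) = Φ(2.185) ≈ 0.986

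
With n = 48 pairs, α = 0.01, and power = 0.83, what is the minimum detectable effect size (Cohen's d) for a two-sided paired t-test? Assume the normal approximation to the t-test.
d ≈ 0.51

Minimum detectable effect (paired t-test, normal approximation):
d = (z_{α/2} + z_β) / √n
d = (2.576 + 0.954) / √48
d = 3.530 / 6.928
d ≈ 0.51

By Cohen's convention (0.2 small / 0.5 medium / 0.8 large): medium effect.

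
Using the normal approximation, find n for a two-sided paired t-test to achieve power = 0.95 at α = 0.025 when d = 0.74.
n = 28 pairs

Sample size formula (paired t-test, normal approximation):
n = ((z_{α/2} + z_β) / d)²

z_{α/2} = 2.241 (for α = 0.025, two-sided)
z_β = 1.645 (for power = 0.95)
d = 0.74

n = ((2.241 + 1.645) / 0.74)²
n = (5.251)²
n ≈ 27.57
Round up to the next whole number: n = 28 pairs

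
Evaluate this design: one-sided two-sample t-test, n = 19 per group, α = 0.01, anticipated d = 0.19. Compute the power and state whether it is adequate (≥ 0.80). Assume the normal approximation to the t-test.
Power ≈ 0.04; the study is underpowered (power < 0.80)

Power calculation (two-sample t-test, normal approximation):
z_β = d · √(n/2) - z_α
z_β = 0.19 · √(19/2) - 2.326
z_β = 0.19 · 3.082 - 2.326
z_β = -1.741

Power = Φ(z_β) = Φ(-1.741) ≈ 0.041

Effect size d = 0.19 is very small by Cohen's convention (0.2/0.5/0.8).

Threshold: power ≥ 0.80 is conventionally adequate.
Power ≈ 0.04 → the study is underpowered (power < 0.80).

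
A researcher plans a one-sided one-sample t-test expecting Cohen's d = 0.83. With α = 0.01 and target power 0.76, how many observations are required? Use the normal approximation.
n = 14

Sample size formula (one-sample t-test, normal approximation):
n = ((z_α + z_β) / d)²

z_α = 2.326 (for α = 0.01, one-sided)
z_β = 0.706 (for power = 0.76)
d = 0.83

n = ((2.326 + 0.706) / 0.83)²
n = (3.653)²
n ≈ 13.34
Round up to the next whole number: n = 14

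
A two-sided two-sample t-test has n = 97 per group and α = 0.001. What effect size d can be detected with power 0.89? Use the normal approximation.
d ≈ 0.65

Minimum detectable effect (two-sample t-test, normal approximation):
d = (z_{α/2} + z_β) / √(n/2)
d = (3.291 + 1.227) / √(97/2)
d = 4.517 / 6.964
d ≈ 0.65

By Cohen's convention (0.2 small / 0.5 medium / 0.8 large): medium effect.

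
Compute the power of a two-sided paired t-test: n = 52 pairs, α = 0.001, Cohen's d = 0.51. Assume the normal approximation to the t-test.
Power ≈ 0.65

Power calculation (paired t-test, normal approximation):
z_β = d · √n - z_{α/2}
z_β = 0.51 · √52 - 3.291
z_β = 0.51 · 7.211 - 3.291
z_β = 0.387

Power = Φ(z_β) = Φ(0.387) ≈ 0.651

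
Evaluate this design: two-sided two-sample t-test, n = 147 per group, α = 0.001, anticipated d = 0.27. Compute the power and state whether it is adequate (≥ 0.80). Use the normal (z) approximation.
Power ≈ 0.16; the study is underpowered (power < 0.80)

Power calculation (two-sample t-test, normal approximation):
z_β = d · √(n/2) - z_{α/2}
z_β = 0.27 · √(147/2) - 3.291
z_β = 0.27 · 8.573 - 3.291
z_β = -0.976

Power = Φ(z_β) = Φ(-0.976) ≈ 0.165

Effect size d = 0.27 is small by Cohen's convention (0.2/0.5/0.8).

Threshold: power ≥ 0.80 is conventionally adequate.
Power ≈ 0.16 → the study is underpowered (power < 0.80).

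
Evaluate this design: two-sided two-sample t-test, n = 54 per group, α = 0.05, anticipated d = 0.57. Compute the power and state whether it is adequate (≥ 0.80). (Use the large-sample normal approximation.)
Power ≈ 0.84; the study is adequately powered (power ≥ 0.80)

Power calculation (two-sample t-test, normal approximation):
z_β = d · √(n/2) - z_{α/2}
z_β = 0.57 · √(54/2) - 1.960
z_β = 0.57 · 5.196 - 1.960
z_β = 1.002

Power = Φ(z_β) = Φ(1.002) ≈ 0.842

Effect size d = 0.57 is medium by Cohen's convention (0.2/0.5/0.8).

Threshold: power ≥ 0.80 is conventionally adequate.
Power ≈ 0.84 → the study is adequately powered (power ≥ 0.80).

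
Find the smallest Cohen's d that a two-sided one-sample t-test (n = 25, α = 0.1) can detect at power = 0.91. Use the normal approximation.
d ≈ 0.60

Minimum detectable effect (one-sample t-test, normal approximation):
d = (z_{α/2} + z_β) / √n
d = (1.645 + 1.341) / √25
d = 2.986 / 5.000
d ≈ 0.60

By Cohen's convention (0.2 small / 0.5 medium / 0.8 large): medium effect.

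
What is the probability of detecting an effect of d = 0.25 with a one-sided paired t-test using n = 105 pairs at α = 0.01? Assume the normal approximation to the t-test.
Power ≈ 0.59

Power calculation (paired t-test, normal approximation):
z_β = d · √n - z_α
z_β = 0.25 · √105 - 2.326
z_β = 0.25 · 10.247 - 2.326
z_β = 0.235

Power = Φ(z_β) = Φ(0.235) ≈ 0.593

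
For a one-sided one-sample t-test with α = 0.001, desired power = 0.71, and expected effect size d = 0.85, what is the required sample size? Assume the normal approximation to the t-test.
n = 19

Sample size formula (one-sample t-test, normal approximation):
n = ((z_α + z_β) / d)²

z_α = 3.090 (for α = 0.001, one-sided)
z_β = 0.553 (for power = 0.71)
d = 0.85

n = ((3.090 + 0.553) / 0.85)²
n = (4.286)²
n ≈ 18.37
Round up to the next whole number: n = 19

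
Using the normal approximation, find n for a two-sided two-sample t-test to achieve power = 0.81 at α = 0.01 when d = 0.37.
n = 175 per group

Sample size formula (two-sample t-test, normal approximation):
n = 2 · ((z_{α/2} + z_β) / d)²

z_{α/2} = 2.576 (for α = 0.01, two-sided)
z_β = 0.878 (for power = 0.81)
d = 0.37

n = 2 · ((2.576 + 0.878) / 0.37)²
n = 2 · (9.335)²
n ≈ 174.28
Round up to the next whole number: n = 175 per group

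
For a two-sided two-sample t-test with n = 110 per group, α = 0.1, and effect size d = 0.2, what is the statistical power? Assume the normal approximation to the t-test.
Power ≈ 0.44

Power calculation (two-sample t-test, normal approximation):
z_β = d · √(n/2) - z_{α/2}
z_β = 0.2 · √(110/2) - 1.645
z_β = 0.2 · 7.416 - 1.645
z_β = -0.162

Power = Φ(z_β) = Φ(-0.162) ≈ 0.436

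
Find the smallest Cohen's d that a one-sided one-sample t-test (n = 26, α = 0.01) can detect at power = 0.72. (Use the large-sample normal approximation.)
d ≈ 0.57

Minimum detectable effect (one-sample t-test, normal approximation):
d = (z_α + z_β) / √n
d = (2.326 + 0.583) / √26
d = 2.909 / 5.099
d ≈ 0.57

By Cohen's convention (0.2 small / 0.5 medium / 0.8 large): medium effect.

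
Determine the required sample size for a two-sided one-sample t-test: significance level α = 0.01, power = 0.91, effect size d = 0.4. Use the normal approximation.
n = 96

Sample size formula (one-sample t-test, normal approximation):
n = ((z_{α/2} + z_β) / d)²

z_{α/2} = 2.576 (for α = 0.01, two-sided)
z_β = 1.341 (for power = 0.91)
d = 0.4

n = ((2.576 + 1.341) / 0.4)²
n = (9.793)²
n ≈ 95.90
Round up to the next whole number: n = 96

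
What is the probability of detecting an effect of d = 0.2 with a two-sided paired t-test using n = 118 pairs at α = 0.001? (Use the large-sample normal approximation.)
Power ≈ 0.13

Power calculation (paired t-test, normal approximation):
z_β = d · √n - z_{α/2}
z_β = 0.2 · √118 - 3.291
z_β = 0.2 · 10.863 - 3.291
z_β = -1.118

Power = Φ(z_β) = Φ(-1.118) ≈ 0.132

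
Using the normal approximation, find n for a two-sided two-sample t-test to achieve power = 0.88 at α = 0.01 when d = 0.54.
n = 97 per group

Sample size formula (two-sample t-test, normal approximation):
n = 2 · ((z_{α/2} + z_β) / d)²

z_{α/2} = 2.576 (for α = 0.01, two-sided)
z_β = 1.175 (for power = 0.88)
d = 0.54

n = 2 · ((2.576 + 1.175) / 0.54)²
n = 2 · (6.946)²
n ≈ 96.49
Round up to the next whole number: n = 97 per group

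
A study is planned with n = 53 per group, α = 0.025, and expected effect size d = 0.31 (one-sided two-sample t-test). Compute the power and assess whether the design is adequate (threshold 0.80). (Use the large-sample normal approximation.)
Power ≈ 0.36; the study is underpowered (power < 0.80)

Power calculation (two-sample t-test, normal approximation):
z_β = d · √(n/2) - z_α
z_β = 0.31 · √(53/2) - 1.960
z_β = 0.31 · 5.148 - 1.960
z_β = -0.364

Power = Φ(z_β) = Φ(-0.364) ≈ 0.358

Effect size d = 0.31 is small by Cohen's convention (0.2/0.5/0.8).

Threshold: power ≥ 0.80 is conventionally adequate.
Power ≈ 0.36 → the study is underpowered (power < 0.80).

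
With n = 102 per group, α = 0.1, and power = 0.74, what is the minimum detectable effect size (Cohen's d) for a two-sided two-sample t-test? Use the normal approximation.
d ≈ 0.32

Minimum detectable effect (two-sample t-test, normal approximation):
d = (z_{α/2} + z_β) / √(n/2)
d = (1.645 + 0.643) / √(102/2)
d = 2.288 / 7.141
d ≈ 0.32

By Cohen's convention (0.2 small / 0.5 medium / 0.8 large): small effect.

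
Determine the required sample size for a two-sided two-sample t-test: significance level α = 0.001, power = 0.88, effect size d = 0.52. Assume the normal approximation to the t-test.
n = 148 per group

Sample size formula (two-sample t-test, normal approximation):
n = 2 · ((z_{α/2} + z_β) / d)²

z_{α/2} = 3.291 (for α = 0.001, two-sided)
z_β = 1.175 (for power = 0.88)
d = 0.52

n = 2 · ((3.291 + 1.175) / 0.52)²
n = 2 · (8.588)²
n ≈ 147.51
Round up to the next whole number: n = 148 per group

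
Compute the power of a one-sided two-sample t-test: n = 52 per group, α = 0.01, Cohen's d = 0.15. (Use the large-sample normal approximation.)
Power ≈ 0.06

Power calculation (two-sample t-test, normal approximation):
z_β = d · √(n/2) - z_α
z_β = 0.15 · √(52/2) - 2.326
z_β = 0.15 · 5.099 - 2.326
z_β = -1.561

Power = Φ(z_β) = Φ(-1.561) ≈ 0.059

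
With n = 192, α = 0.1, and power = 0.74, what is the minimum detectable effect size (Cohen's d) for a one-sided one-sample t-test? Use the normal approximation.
d ≈ 0.14

Minimum detectable effect (one-sample t-test, normal approximation):
d = (z_α + z_β) / √n
d = (1.282 + 0.643) / √192
d = 1.925 / 13.856
d ≈ 0.14

By Cohen's convention (0.2 small / 0.5 medium / 0.8 large): very small effect.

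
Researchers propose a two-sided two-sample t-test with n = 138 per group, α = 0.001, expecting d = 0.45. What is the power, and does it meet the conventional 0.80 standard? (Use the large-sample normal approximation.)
Power ≈ 0.67; the study is underpowered (power < 0.80)

Power calculation (two-sample t-test, normal approximation):
z_β = d · √(n/2) - z_{α/2}
z_β = 0.45 · √(138/2) - 3.291
z_β = 0.45 · 8.307 - 3.291
z_β = 0.447

Power = Φ(z_β) = Φ(0.447) ≈ 0.673

Effect size d = 0.45 is small by Cohen's convention (0.2/0.5/0.8).

Threshold: power ≥ 0.80 is conventionally adequate.
Power ≈ 0.67 → the study is underpowered (power < 0.80).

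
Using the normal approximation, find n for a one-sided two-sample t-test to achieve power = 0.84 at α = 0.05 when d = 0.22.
n = 288 per group

Sample size formula (two-sample t-test, normal approximation):
n = 2 · ((z_α + z_β) / d)²

z_α = 1.645 (for α = 0.05, one-sided)
z_β = 0.994 (for power = 0.84)
d = 0.22

n = 2 · ((1.645 + 0.994) / 0.22)²
n = 2 · (11.995)²
n ≈ 287.76
Round up to the next whole number: n = 288 per group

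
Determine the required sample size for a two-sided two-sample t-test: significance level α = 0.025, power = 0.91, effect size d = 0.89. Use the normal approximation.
n = 33 per group

Sample size formula (two-sample t-test, normal approximation):
n = 2 · ((z_{α/2} + z_β) / d)²

z_{α/2} = 2.241 (for α = 0.025, two-sided)
z_β = 1.341 (for power = 0.91)
d = 0.89

n = 2 · ((2.241 + 1.341) / 0.89)²
n = 2 · (4.025)²
n ≈ 32.40
Round up to the next whole number: n = 33 per group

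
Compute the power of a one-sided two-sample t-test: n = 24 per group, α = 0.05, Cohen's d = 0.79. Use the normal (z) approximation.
Power ≈ 0.86

Power calculation (two-sample t-test, normal approximation):
z_β = d · √(n/2) - z_α
z_β = 0.79 · √(24/2) - 1.645
z_β = 0.79 · 3.464 - 1.645
z_β = 1.092

Power = Φ(z_β) = Φ(1.092) ≈ 0.863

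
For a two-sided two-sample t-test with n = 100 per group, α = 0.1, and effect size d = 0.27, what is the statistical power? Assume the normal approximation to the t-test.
Power ≈ 0.60

Power calculation (two-sample t-test, normal approximation):
z_β = d · √(n/2) - z_{α/2}
z_β = 0.27 · √(100/2) - 1.645
z_β = 0.27 · 7.071 - 1.645
z_β = 0.264

Power = Φ(z_β) = Φ(0.264) ≈ 0.604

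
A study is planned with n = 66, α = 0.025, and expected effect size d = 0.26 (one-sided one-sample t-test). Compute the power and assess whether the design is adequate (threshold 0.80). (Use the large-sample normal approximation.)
Power ≈ 0.56; the study is underpowered (power < 0.80)

Power calculation (one-sample t-test, normal approximation):
z_β = d · √n - z_α
z_β = 0.26 · √66 - 1.960
z_β = 0.26 · 8.124 - 1.960
z_β = 0.152

Power = Φ(z_β) = Φ(0.152) ≈ 0.561

Effect size d = 0.26 is small by Cohen's convention (0.2/0.5/0.8).

Threshold: power ≥ 0.80 is conventionally adequate.
Power ≈ 0.56 → the study is underpowered (power < 0.80).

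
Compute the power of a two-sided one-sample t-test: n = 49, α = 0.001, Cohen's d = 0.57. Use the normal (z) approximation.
Power ≈ 0.76

Power calculation (one-sample t-test, normal approximation):
z_β = d · √n - z_{α/2}
z_β = 0.57 · √49 - 3.291
z_β = 0.57 · 7.000 - 3.291
z_β = 0.699

Power = Φ(z_β) = Φ(0.699) ≈ 0.758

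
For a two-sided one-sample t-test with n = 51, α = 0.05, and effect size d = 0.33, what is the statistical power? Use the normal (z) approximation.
Power ≈ 0.65

Power calculation (one-sample t-test, normal approximation):
z_β = d · √n - z_{α/2}
z_β = 0.33 · √51 - 1.960
z_β = 0.33 · 7.141 - 1.960
z_β = 0.397

Power = Φ(z_β) = Φ(0.397) ≈ 0.654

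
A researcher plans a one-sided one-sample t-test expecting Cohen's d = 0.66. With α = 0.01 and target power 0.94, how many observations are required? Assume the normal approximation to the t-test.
n = 35

Sample size formula (one-sample t-test, normal approximation):
n = ((z_α + z_β) / d)²

z_α = 2.326 (for α = 0.01, one-sided)
z_β = 1.555 (for power = 0.94)
d = 0.66

n = ((2.326 + 1.555) / 0.66)²
n = (5.880)²
n ≈ 34.57
Round up to the next whole number: n = 35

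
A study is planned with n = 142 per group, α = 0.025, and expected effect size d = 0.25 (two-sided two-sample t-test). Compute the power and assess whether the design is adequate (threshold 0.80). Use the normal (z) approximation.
Power ≈ 0.45; the study is underpowered (power < 0.80)

Power calculation (two-sample t-test, normal approximation):
z_β = d · √(n/2) - z_{α/2}
z_β = 0.25 · √(142/2) - 2.241
z_β = 0.25 · 8.426 - 2.241
z_β = -0.135

Power = Φ(z_β) = Φ(-0.135) ≈ 0.446

Effect size d = 0.25 is small by Cohen's convention (0.2/0.5/0.8).

Threshold: power ≥ 0.80 is conventionally adequate.
Power ≈ 0.45 → the study is underpowered (power < 0.80).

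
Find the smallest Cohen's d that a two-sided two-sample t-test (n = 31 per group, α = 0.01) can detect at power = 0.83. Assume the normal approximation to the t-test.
d ≈ 0.90

Minimum detectable effect (two-sample t-test, normal approximation):
d = (z_{α/2} + z_β) / √(n/2)
d = (2.576 + 0.954) / √(31/2)
d = 3.530 / 3.937
d ≈ 0.90

By Cohen's convention (0.2 small / 0.5 medium / 0.8 large): large effect.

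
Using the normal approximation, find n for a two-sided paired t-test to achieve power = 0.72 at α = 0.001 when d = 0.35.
n = 123 pairs

Sample size formula (paired t-test, normal approximation):
n = ((z_{α/2} + z_β) / d)²

z_{α/2} = 3.291 (for α = 0.001, two-sided)
z_β = 0.583 (for power = 0.72)
d = 0.35

n = ((3.291 + 0.583) / 0.35)²
n = (11.069)²
n ≈ 122.52
Round up to the next whole number: n = 123 pairs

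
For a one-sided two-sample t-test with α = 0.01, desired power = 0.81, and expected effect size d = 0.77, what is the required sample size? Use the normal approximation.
n = 35 per group

Sample size formula (two-sample t-test, normal approximation):
n = 2 · ((z_α + z_β) / d)²

z_α = 2.326 (for α = 0.01, one-sided)
z_β = 0.878 (for power = 0.81)
d = 0.77

n = 2 · ((2.326 + 0.878) / 0.77)²
n = 2 · (4.161)²
n ≈ 34.63
Round up to the next whole number: n = 35 per group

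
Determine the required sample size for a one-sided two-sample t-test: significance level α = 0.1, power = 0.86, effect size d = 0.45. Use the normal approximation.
n = 56 per group

Sample size formula (two-sample t-test, normal approximation):
n = 2 · ((z_α + z_β) / d)²

z_α = 1.282 (for α = 0.1, one-sided)
z_β = 1.080 (for power = 0.86)
d = 0.45

n = 2 · ((1.282 + 1.080) / 0.45)²
n = 2 · (5.249)²
n ≈ 55.10
Round up to the next whole number: n = 56 per group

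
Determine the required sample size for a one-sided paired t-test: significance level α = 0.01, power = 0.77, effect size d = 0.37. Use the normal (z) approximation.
n = 69 pairs

Sample size formula (paired t-test, normal approximation):
n = ((z_α + z_β) / d)²

z_α = 2.326 (for α = 0.01, one-sided)
z_β = 0.739 (for power = 0.77)
d = 0.37

n = ((2.326 + 0.739) / 0.37)²
n = (8.284)²
n ≈ 68.62
Round up to the next whole number: n = 69 pairs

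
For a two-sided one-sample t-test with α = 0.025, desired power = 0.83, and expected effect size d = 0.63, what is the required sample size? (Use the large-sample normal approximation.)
n = 26

Sample size formula (one-sample t-test, normal approximation):
n = ((z_{α/2} + z_β) / d)²

z_{α/2} = 2.241 (for α = 0.025, two-sided)
z_β = 0.954 (for power = 0.83)
d = 0.63

n = ((2.241 + 0.954) / 0.63)²
n = (5.071)²
n ≈ 25.72
Round up to the next whole number: n = 26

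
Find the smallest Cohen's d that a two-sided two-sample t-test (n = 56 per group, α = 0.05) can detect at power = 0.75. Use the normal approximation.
d ≈ 0.50

Minimum detectable effect (two-sample t-test, normal approximation):
d = (z_{α/2} + z_β) / √(n/2)
d = (1.960 + 0.674) / √(56/2)
d = 2.634 / 5.292
d ≈ 0.50

By Cohen's convention (0.2 small / 0.5 medium / 0.8 large): medium effect.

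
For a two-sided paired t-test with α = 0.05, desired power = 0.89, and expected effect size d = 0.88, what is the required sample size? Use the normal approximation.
n = 14 pairs

Sample size formula (paired t-test, normal approximation):
n = ((z_{α/2} + z_β) / d)²

z_{α/2} = 1.960 (for α = 0.05, two-sided)
z_β = 1.227 (for power = 0.89)
d = 0.88

n = ((1.960 + 1.227) / 0.88)²
n = (3.622)²
n ≈ 13.12
Round up to the next whole number: n = 14 pairs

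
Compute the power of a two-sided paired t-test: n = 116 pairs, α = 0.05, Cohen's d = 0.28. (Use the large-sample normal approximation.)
Power ≈ 0.85

Power calculation (paired t-test, normal approximation):
z_β = d · √n - z_{α/2}
z_β = 0.28 · √116 - 1.960
z_β = 0.28 · 10.770 - 1.960
z_β = 1.056

Power = Φ(z_β) = Φ(1.056) ≈ 0.854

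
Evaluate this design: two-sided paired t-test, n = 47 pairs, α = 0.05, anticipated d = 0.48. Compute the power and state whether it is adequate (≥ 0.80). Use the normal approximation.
Power ≈ 0.91; the study is adequately powered (power ≥ 0.80)

Power calculation (paired t-test, normal approximation):
z_β = d · √n - z_{α/2}
z_β = 0.48 · √47 - 1.960
z_β = 0.48 · 6.856 - 1.960
z_β = 1.331

Power = Φ(z_β) = Φ(1.331) ≈ 0.908

Effect size d = 0.48 is small by Cohen's convention (0.2/0.5/0.8).

Threshold: power ≥ 0.80 is conventionally adequate.
Power ≈ 0.91 → the study is adequately powered (power ≥ 0.80).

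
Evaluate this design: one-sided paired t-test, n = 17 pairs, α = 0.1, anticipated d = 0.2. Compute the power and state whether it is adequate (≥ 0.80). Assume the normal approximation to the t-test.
Power ≈ 0.32; the study is underpowered (power < 0.80)

Power calculation (paired t-test, normal approximation):
z_β = d · √n - z_α
z_β = 0.2 · √17 - 1.282
z_β = 0.2 · 4.123 - 1.282
z_β = -0.457

Power = Φ(z_β) = Φ(-0.457) ≈ 0.324

Effect size d = 0.2 is small by Cohen's convention (0.2/0.5/0.8).

Threshold: power ≥ 0.80 is conventionally adequate.
Power ≈ 0.32 → the study is underpowered (power < 0.80).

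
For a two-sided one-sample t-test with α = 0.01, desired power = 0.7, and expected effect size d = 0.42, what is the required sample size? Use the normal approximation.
n = 55

Sample size formula (one-sample t-test, normal approximation):
n = ((z_{α/2} + z_β) / d)²

z_{α/2} = 2.576 (for α = 0.01, two-sided)
z_β = 0.524 (for power = 0.7)
d = 0.42

n = ((2.576 + 0.524) / 0.42)²
n = (7.381)²
n ≈ 54.48
Round up to the next whole number: n = 55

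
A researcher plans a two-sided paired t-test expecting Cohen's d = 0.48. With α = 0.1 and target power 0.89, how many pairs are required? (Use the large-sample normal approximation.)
n = 36 pairs

Sample size formula (paired t-test, normal approximation):
n = ((z_{α/2} + z_β) / d)²

z_{α/2} = 1.645 (for α = 0.1, two-sided)
z_β = 1.227 (for power = 0.89)
d = 0.48

n = ((1.645 + 1.227) / 0.48)²
n = (5.983)²
n ≈ 35.80
Round up to the next whole number: n = 36 pairs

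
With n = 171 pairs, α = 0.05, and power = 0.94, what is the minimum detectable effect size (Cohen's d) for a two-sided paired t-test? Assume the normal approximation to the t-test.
d ≈ 0.27

Minimum detectable effect (paired t-test, normal approximation):
d = (z_{α/2} + z_β) / √n
d = (1.960 + 1.555) / √171
d = 3.515 / 13.077
d ≈ 0.27

By Cohen's convention (0.2 small / 0.5 medium / 0.8 large): small effect.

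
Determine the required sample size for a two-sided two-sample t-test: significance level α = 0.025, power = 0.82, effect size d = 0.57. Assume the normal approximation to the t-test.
n = 62 per group

Sample size formula (two-sample t-test, normal approximation):
n = 2 · ((z_{α/2} + z_β) / d)²

z_{α/2} = 2.241 (for α = 0.025, two-sided)
z_β = 0.915 (for power = 0.82)
d = 0.57

n = 2 · ((2.241 + 0.915) / 0.57)²
n = 2 · (5.537)²
n ≈ 61.32
Round up to the next whole number: n = 62 per group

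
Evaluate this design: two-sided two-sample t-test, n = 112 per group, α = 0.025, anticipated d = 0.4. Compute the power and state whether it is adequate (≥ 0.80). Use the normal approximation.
Power ≈ 0.77; the study is underpowered (power < 0.80)

Power calculation (two-sample t-test, normal approximation):
z_β = d · √(n/2) - z_{α/2}
z_β = 0.4 · √(112/2) - 2.241
z_β = 0.4 · 7.483 - 2.241
z_β = 0.752

Power = Φ(z_β) = Φ(0.752) ≈ 0.774

Effect size d = 0.4 is small by Cohen's convention (0.2/0.5/0.8).

Threshold: power ≥ 0.80 is conventionally adequate.
Power ≈ 0.77 → the study is underpowered (power < 0.80).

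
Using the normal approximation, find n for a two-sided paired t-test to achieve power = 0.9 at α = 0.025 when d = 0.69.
n = 27 pairs

Sample size formula (paired t-test, normal approximation):
n = ((z_{α/2} + z_β) / d)²

z_{α/2} = 2.241 (for α = 0.025, two-sided)
z_β = 1.282 (for power = 0.9)
d = 0.69

n = ((2.241 + 1.282) / 0.69)²
n = (5.106)²
n ≈ 26.07
Round up to the next whole number: n = 27 pairs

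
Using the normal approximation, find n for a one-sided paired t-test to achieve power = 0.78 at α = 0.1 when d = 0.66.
n = 10 pairs

Sample size formula (paired t-test, normal approximation):
n = ((z_α + z_β) / d)²

z_α = 1.282 (for α = 0.1, one-sided)
z_β = 0.772 (for power = 0.78)
d = 0.66

n = ((1.282 + 0.772) / 0.66)²
n = (3.112)²
n ≈ 9.68
Round up to the next whole number: n = 10 pairs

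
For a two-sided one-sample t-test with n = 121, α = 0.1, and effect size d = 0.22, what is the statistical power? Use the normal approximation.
Power ≈ 0.78

Power calculation (one-sample t-test, normal approximation):
z_β = d · √n - z_{α/2}
z_β = 0.22 · √121 - 1.645
z_β = 0.22 · 11.000 - 1.645
z_β = 0.775

Power = Φ(z_β) = Φ(0.775) ≈ 0.781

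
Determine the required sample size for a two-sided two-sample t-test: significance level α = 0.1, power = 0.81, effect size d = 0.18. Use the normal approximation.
n = 393 per group

Sample size formula (two-sample t-test, normal approximation):
n = 2 · ((z_{α/2} + z_β) / d)²

z_{α/2} = 1.645 (for α = 0.1, two-sided)
z_β = 0.878 (for power = 0.81)
d = 0.18

n = 2 · ((1.645 + 0.878) / 0.18)²
n = 2 · (14.017)²
n ≈ 392.95
Round up to the next whole number: n = 393 per group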